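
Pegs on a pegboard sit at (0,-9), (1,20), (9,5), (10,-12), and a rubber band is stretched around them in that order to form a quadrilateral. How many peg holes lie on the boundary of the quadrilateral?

The number of boundary lattice points is Σ gcd(|Δx|,|Δy|) = gcd(1,29) + gcd(8,15) + gcd(1,17) + gcd(10,3) = 1+1+1+1 = 4.

4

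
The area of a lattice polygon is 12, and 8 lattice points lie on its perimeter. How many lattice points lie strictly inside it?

From Pick's theorem, I = A − B/2 + 1 = 12 − 8/2 + 1 = 9.

9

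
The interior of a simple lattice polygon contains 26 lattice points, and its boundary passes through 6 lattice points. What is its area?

By Pick's theorem, A = I + B/2 − 1 = 26 + 6/2 − 1 = 28.

28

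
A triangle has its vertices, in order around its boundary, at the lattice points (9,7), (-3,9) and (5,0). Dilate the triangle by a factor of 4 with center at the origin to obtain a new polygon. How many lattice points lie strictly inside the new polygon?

729

By the shoelace formula, twice the signed area is |[9·9 − (-3)·7] + [(-3)·0 − 5·9] + [5·7 − 9·0]| = 92, so the area is 46.
Along each edge there are gcd(|Δx|,|Δy|)+1 lattice points, so counting each shared vertex once the boundary has gcd(12,2) + gcd(8,9) + gcd(4,7) = 2+1+1 = 4.
Scaling by 4 multiplies the area by 4² = 16 (so the new area is 736) and multiplies the boundary lattice-point count by 4, giving 16.
By Pick's theorem, the interior count of the dilated polygon is 736 − 16/2 + 1 = 729.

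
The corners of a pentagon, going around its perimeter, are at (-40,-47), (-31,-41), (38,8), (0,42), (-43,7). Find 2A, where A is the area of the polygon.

Using the shoelace formula, 2A = |[(-40)·(-41) − (-31)·(-47)] + [(-31)·8 − 38·(-41)] + [38·42 − 0·8] + [0·7 − (-43)·42] + [(-43)·(-47) − (-40)·7]| = 7196, so the area is 3598.

7196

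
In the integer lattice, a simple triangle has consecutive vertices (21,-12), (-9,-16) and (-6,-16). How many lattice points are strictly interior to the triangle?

By the shoelace formula, twice the signed area is |(21·(-16) − (-9)·(-12)) + ((-9)·(-16) − (-6)·(-16)) + ((-6)·(-12) − 21·(-16))| = 12, so the area is 6.
Summing gcd(|Δx|,|Δy|) over the edges gives the boundary count: gcd(30,4) + gcd(3,0) + gcd(27,4) = 2+3+1 = 6.
Pick's theorem gives I = A − B/2 + 1 = 6 − 6/2 + 1 = 4.

4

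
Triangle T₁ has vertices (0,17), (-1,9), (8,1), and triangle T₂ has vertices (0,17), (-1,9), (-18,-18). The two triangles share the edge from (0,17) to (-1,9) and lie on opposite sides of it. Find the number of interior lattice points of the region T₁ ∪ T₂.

The union is the simple quadrilateral with vertices (0,17), (8,1), (-1,9), (-18,-18) in order.
The shoelace formula gives twice the area as |(0·1 − 8·17) + (8·9 − (-1)·1) + ((-1)·(-18) − (-18)·9) + ((-18)·17 − 0·(-18))| = 189, so the area is 94.5.
The number of boundary lattice points is Σ gcd(|Δx|,|Δy|) = gcd(8,16) + gcd(9,8) + gcd(17,27) + gcd(18,35) = 8+1+1+1 = 11.
By Pick's theorem I = A − B/2 + 1 = 94.5 − 11/2 + 1 = 90.

90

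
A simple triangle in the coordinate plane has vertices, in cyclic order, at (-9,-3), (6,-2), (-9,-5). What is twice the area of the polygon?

The shoelace formula gives twice the area as |((-9)·(-2) − 6·(-3)) + (6·(-5) − (-9)·(-2)) + ((-9)·(-3) − (-9)·(-5))| = 30, so the area is 15.

30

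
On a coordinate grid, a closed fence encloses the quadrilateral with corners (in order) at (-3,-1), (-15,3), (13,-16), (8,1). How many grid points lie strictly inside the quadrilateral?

154

By the shoelace formula, twice the signed area is |((-3)·3 − (-15)·(-1)) + ((-15)·(-16) − 13·3) + (13·1 − 8·(-16)) + (8·(-1) − (-3)·1)| = 313, so the area is 313/2.
Along each edge there are gcd(|Δx|,|Δy|)+1 lattice points, so counting each shared vertex once the boundary has gcd(12,4) + gcd(28,19) + gcd(5,17) + gcd(11,2) = 4+1+1+1 = 7.
By Pick's theorem A = I + B/2 − 1, so I = 313/2 − 7/2 + 1 = 154.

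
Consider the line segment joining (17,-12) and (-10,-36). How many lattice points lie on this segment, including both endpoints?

The number of lattice points on a segment between lattice points is gcd(|Δx|,|Δy|) + 1 = gcd(27,24) + 1 = 3 + 1 = 4.

4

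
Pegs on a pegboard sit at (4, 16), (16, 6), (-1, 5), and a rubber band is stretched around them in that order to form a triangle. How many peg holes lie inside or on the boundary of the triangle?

By the shoelace formula, twice the signed area is |(4·6 − 16·16) + (16·5 − (-1)·6) + ((-1)·16 − 4·5)| = 182, so the area is 91.
Summing gcd(|Δx|,|Δy|) over the edges gives the boundary count: gcd(12,10) + gcd(17,1) + gcd(5,11) = 2+1+1 = 4.
Pick's theorem gives I = A − B/2 + 1 = 91 − 4/2 + 1 = 90, so the closed region contains I + B = 90 + 4 = 94 lattice points.

94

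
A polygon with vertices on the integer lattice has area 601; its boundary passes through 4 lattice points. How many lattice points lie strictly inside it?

Pick's theorem A = I + B/2 − 1 rearranges to I = A − B/2 + 1 = 601 − 4/2 + 1 = 600.

600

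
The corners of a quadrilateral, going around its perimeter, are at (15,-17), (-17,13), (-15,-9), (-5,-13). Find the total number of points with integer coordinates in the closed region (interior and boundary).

348

Using the shoelace formula, 2A = |[15·13 − (-17)·(-17)] + [(-17)·(-9) − (-15)·13] + [(-15)·(-13) − (-5)·(-9)] + [(-5)·(-17) − 15·(-13)]| = 684, so the area is 342.
Along each edge there are gcd(|Δx|,|Δy|)+1 lattice points, so counting each shared vertex once the boundary has gcd(32,30) + gcd(2,22) + gcd(10,4) + gcd(20,4) = 2+2+2+4 = 10.
Pick's theorem gives I = A − B/2 + 1 = 342 − 10/2 + 1 = 338, so the closed region contains I + B = 338 + 10 = 348 lattice points.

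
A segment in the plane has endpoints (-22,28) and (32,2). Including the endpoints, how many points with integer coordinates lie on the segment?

3

The number of lattice points on a segment between lattice points is gcd(|Δx|,|Δy|) + 1 = gcd(54,26) + 1 = 2 + 1 = 3.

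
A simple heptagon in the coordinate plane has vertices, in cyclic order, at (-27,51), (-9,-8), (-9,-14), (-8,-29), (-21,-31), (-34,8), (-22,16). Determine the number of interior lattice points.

867

By the shoelace formula, twice the signed area is |[(-27)·(-8) − (-9)·51] + [(-9)·(-14) − (-9)·(-8)] + [(-9)·(-29) − (-8)·(-14)] + [(-8)·(-31) − (-21)·(-29)] + [(-21)·8 − (-34)·(-31)] + [(-34)·16 − (-22)·8] + [(-22)·51 − (-27)·16]| = 1763, so the area is 1763/2.
The number of boundary lattice points is Σ gcd(|Δx|,|Δy|) = gcd(18,59) + gcd(0,6) + gcd(1,15) + gcd(13,2) + gcd(13,39) + gcd(12,8) + gcd(5,35) = 1+6+1+1+13+4+5 = 31.
By Pick's theorem A = I + B/2 − 1, so I = 1763/2 − 31/2 + 1 = 867.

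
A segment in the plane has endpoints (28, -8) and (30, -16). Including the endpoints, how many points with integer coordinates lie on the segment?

3

The number of lattice points on a segment between lattice points is gcd(|Δx|,|Δy|) + 1 = gcd(2,8) + 1 = 2 + 1 = 3.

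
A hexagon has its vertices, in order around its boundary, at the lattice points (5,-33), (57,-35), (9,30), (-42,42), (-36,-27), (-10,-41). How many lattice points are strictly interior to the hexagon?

4873

The shoelace formula gives twice the area as |[5·(-35) − 57·(-33)] + [57·30 − 9·(-35)] + [9·42 − (-42)·30] + [(-42)·(-27) − (-36)·42] + [(-36)·(-41) − (-10)·(-27)] + [(-10)·(-33) − 5·(-41)]| = 9756, so the area is 4878.
Along each edge there are gcd(|Δx|,|Δy|)+1 lattice points, so counting each shared vertex once the boundary has gcd(52,2) + gcd(48,65) + gcd(51,12) + gcd(6,69) + gcd(26,14) + gcd(15,8) = 2+1+3+3+2+1 = 12.
Pick's theorem gives I = A − B/2 + 1 = 4878 − 12/2 + 1 = 4873.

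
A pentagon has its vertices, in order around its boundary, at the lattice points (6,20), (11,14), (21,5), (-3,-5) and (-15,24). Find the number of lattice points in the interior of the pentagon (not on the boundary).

526

Using the shoelace formula, 2A = |[6·14 − 11·20] + [11·5 − 21·14] + [21·(-5) − (-3)·5] + [(-3)·24 − (-15)·(-5)] + [(-15)·20 − 6·24]| = 1056, so the area is 528.
The number of boundary lattice points is Σ gcd(|Δx|,|Δy|) = gcd(5,6) + gcd(10,9) + gcd(24,10) + gcd(12,29) + gcd(21,4) = 1+1+2+1+1 = 6.
By Pick's theorem A = I + B/2 − 1, so I = 528 − 6/2 + 1 = 526.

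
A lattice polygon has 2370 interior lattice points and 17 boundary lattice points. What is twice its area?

By Pick's theorem, A = I + B/2 − 1 = 2370 + 17/2 − 1 = 4755/2.
Hence 2A = 4755.

4755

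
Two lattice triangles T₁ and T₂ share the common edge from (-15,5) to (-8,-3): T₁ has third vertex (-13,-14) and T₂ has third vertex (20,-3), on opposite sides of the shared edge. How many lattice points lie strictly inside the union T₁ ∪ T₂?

The union is the simple quadrilateral with vertices (-15,5), (-13,-14), (-8,-3), (20,-3) in order.
The shoelace formula gives twice the area as |[(-15)·(-14) − (-13)·5] + [(-13)·(-3) − (-8)·(-14)] + [(-8)·(-3) − 20·(-3)] + [20·5 − (-15)·(-3)]| = 341, so the area is 170.5.
Summing gcd(|Δx|,|Δy|) over the edges gives the boundary count: gcd(2,19) + gcd(5,11) + gcd(28,0) + gcd(35,8) = 1+1+28+1 = 31.
By Pick's theorem I = A − B/2 + 1 = 170.5 − 31/2 + 1 = 156.

156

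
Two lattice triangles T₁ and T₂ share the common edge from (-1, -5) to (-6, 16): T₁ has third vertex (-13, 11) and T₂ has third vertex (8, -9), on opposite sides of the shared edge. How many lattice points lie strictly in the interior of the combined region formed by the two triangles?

The union is the simple quadrilateral with vertices (-1, -5), (-13, 11), (-6, 16), (8, -9) in order.
By the shoelace formula, twice the signed area is |((-1)·11 − (-13)·(-5)) + ((-13)·16 − (-6)·11) + ((-6)·(-9) − 8·16) + (8·(-5) − (-1)·(-9))| = 341, so the area is 341/2.
Summing gcd(|Δx|,|Δy|) over the edges gives the boundary count: gcd(12,16) + gcd(7,5) + gcd(14,25) + gcd(9,4) = 4+1+1+1 = 7.
By Pick's theorem I = A − B/2 + 1 = 341/2 − 7/2 + 1 = 168.

168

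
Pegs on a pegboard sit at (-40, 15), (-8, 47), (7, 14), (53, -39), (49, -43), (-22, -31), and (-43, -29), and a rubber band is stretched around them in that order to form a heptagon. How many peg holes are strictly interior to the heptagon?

4254

By the shoelace formula, twice the signed area is |[(-40)·47 − (-8)·15] + [(-8)·14 − 7·47] + [7·(-39) − 53·14] + [53·(-43) − 49·(-39)] + [49·(-31) − (-22)·(-43)] + [(-22)·(-29) − (-43)·(-31)] + [(-43)·15 − (-40)·(-29)]| = 8549, so the area is 8549/2.
The number of boundary lattice points is Σ gcd(|Δx|,|Δy|) = gcd(32,32) + gcd(15,33) + gcd(46,53) + gcd(4,4) + gcd(71,12) + gcd(21,2) + gcd(3,44) = 32+3+1+4+1+1+1 = 43.
By Pick's theorem A = I + B/2 − 1, so I = 8549/2 − 43/2 + 1 = 4254.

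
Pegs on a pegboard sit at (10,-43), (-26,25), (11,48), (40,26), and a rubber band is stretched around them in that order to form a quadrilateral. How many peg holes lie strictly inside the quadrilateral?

2999

Using the shoelace formula, 2A = |(10·25 − (-26)·(-43)) + ((-26)·48 − 11·25) + (11·26 − 40·48) + (40·(-43) − 10·26)| = 6005, so the area is 3002.5.
Summing gcd(|Δx|,|Δy|) over the edges gives the boundary count: gcd(36,68) + gcd(37,23) + gcd(29,22) + gcd(30,69) = 4+1+1+3 = 9.
By Pick's theorem A = I + B/2 − 1, so I = 3002.5 − 9/2 + 1 = 2999.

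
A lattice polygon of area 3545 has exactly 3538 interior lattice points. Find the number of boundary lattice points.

Pick's theorem gives A = I + B/2 − 1, so B = 2(A − I + 1) = 2(3545 − 3538 + 1) = 16.

16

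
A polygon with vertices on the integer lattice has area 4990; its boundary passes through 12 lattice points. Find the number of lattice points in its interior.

4985

From Pick's theorem, I = A − B/2 + 1 = 4990 − 12/2 + 1 = 4985.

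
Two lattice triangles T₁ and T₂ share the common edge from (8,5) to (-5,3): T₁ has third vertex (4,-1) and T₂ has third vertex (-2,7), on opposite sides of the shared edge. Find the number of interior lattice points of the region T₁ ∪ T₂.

56

The union is the simple quadrilateral with vertices (8,5), (4,-1), (-5,3), (-2,7) in order.
By the shoelace formula, twice the signed area is |(8·(-1) − 4·5) + (4·3 − (-5)·(-1)) + ((-5)·7 − (-2)·3) + ((-2)·5 − 8·7)| = 116, so the area is 58.
Summing gcd(|Δx|,|Δy|) over the edges gives the boundary count: gcd(4,6) + gcd(9,4) + gcd(3,4) + gcd(10,2) = 2+1+1+2 = 6.
By Pick's theorem I = A − B/2 + 1 = 58 − 6/2 + 1 = 56.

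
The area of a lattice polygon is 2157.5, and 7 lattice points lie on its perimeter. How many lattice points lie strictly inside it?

Pick's theorem A = I + B/2 − 1 rearranges to I = A − B/2 + 1 = 2157.5 − 7/2 + 1 = 2155.

2155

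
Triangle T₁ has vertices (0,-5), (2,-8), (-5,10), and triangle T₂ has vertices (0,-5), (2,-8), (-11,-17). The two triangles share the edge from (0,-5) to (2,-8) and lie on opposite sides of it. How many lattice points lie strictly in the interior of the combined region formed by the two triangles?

33

The union is the simple quadrilateral with vertices (0,-5), (-5,10), (2,-8), (-11,-17) in order.
The shoelace formula gives twice the area as |(0·10 − (-5)·(-5)) + ((-5)·(-8) − 2·10) + (2·(-17) − (-11)·(-8)) + ((-11)·(-5) − 0·(-17))| = 72, so the area is 36.
Along each edge there are gcd(|Δx|,|Δy|)+1 lattice points, so counting each shared vertex once the boundary has gcd(5,15) + gcd(7,18) + gcd(13,9) + gcd(11,12) = 5+1+1+1 = 8.
By Pick's theorem I = A − B/2 + 1 = 36 − 8/2 + 1 = 33.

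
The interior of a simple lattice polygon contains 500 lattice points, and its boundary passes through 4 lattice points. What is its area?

Pick's theorem states A = I + B/2 − 1, so A = 500 + 4/2 − 1 = 501.

501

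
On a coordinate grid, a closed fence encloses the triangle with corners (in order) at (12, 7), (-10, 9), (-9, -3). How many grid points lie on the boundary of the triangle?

4

The number of boundary lattice points is Σ gcd(|Δx|,|Δy|) = gcd(22,2) + gcd(1,12) + gcd(21,10) = 2+1+1 = 4.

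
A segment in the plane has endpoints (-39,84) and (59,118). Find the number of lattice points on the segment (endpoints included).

The number of lattice points on a segment between lattice points is gcd(|Δx|,|Δy|) + 1 = gcd(98,34) + 1 = 2 + 1 = 3.

3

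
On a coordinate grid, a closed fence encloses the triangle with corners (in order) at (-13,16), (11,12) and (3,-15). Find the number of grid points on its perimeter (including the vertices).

The number of boundary lattice points is Σ gcd(|Δx|,|Δy|) = gcd(24,4) + gcd(8,27) + gcd(16,31) = 4+1+1 = 6.

6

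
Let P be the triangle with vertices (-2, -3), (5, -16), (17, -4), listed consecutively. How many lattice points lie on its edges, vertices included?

14

Along each edge there are gcd(|Δx|,|Δy|)+1 lattice points, so counting each shared vertex once the boundary has gcd(7,13) + gcd(12,12) + gcd(19,1) = 1+12+1 = 14.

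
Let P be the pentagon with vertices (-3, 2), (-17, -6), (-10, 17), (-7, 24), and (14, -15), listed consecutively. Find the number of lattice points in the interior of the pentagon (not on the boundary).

By the shoelace formula, twice the signed area is |[(-3)·(-6) − (-17)·2] + [(-17)·17 − (-10)·(-6)] + [(-10)·24 − (-7)·17] + [(-7)·(-15) − 14·24] + [14·2 − (-3)·(-15)]| = 666, so the area is 333.
Summing gcd(|Δx|,|Δy|) over the edges gives the boundary count: gcd(14,8) + gcd(7,23) + gcd(3,7) + gcd(21,39) + gcd(17,17) = 2+1+1+3+17 = 24.
Pick's theorem gives I = A − B/2 + 1 = 333 − 24/2 + 1 = 322.

322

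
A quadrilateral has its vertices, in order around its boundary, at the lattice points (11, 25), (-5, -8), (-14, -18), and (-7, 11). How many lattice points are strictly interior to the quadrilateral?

279

By the shoelace formula, twice the signed area is |[11·(-8) − (-5)·25] + [(-5)·(-18) − (-14)·(-8)] + [(-14)·11 − (-7)·(-18)] + [(-7)·25 − 11·11]| = 561, so the area is 280.5.
Summing gcd(|Δx|,|Δy|) over the edges gives the boundary count: gcd(16,33) + gcd(9,10) + gcd(7,29) + gcd(18,14) = 1+1+1+2 = 5.
Pick's theorem gives I = A − B/2 + 1 = 280.5 − 5/2 + 1 = 279.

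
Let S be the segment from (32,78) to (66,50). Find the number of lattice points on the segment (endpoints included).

The number of lattice points on a segment between lattice points is gcd(|Δx|,|Δy|) + 1 = gcd(34,28) + 1 = 2 + 1 = 3.

3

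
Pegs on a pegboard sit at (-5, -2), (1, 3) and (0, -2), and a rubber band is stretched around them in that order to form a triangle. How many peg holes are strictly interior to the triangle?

10

Using the shoelace formula, 2A = |[(-5)·3 − 1·(-2)] + [1·(-2) − 0·3] + [0·(-2) − (-5)·(-2)]| = 25, so the area is 12.5.
The number of boundary lattice points is Σ gcd(|Δx|,|Δy|) = gcd(6,5) + gcd(1,5) + gcd(5,0) = 1+1+5 = 7.
Pick's theorem gives I = A − B/2 + 1 = 12.5 − 7/2 + 1 = 10.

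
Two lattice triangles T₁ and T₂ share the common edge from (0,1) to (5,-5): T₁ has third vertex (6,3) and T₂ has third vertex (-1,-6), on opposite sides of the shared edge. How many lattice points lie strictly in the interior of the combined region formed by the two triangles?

42

The union is the simple quadrilateral with vertices (0,1), (6,3), (5,-5), (-1,-6) in order.
The shoelace formula gives twice the area as |[0·3 − 6·1] + [6·(-5) − 5·3] + [5·(-6) − (-1)·(-5)] + [(-1)·1 − 0·(-6)]| = 87, so the area is 43.5.
The number of boundary lattice points is Σ gcd(|Δx|,|Δy|) = gcd(6,2) + gcd(1,8) + gcd(6,1) + gcd(1,7) = 2+1+1+1 = 5.
By Pick's theorem I = A − B/2 + 1 = 43.5 − 5/2 + 1 = 42.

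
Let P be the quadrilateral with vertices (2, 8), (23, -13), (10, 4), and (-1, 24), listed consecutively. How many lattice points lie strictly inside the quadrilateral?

The shoelace formula gives twice the area as |(2·(-13) − 23·8) + (23·4 − 10·(-13)) + (10·24 − (-1)·4) + ((-1)·8 − 2·24)| = 200, so the area is 100.
Along each edge there are gcd(|Δx|,|Δy|)+1 lattice points, so counting each shared vertex once the boundary has gcd(21,21) + gcd(13,17) + gcd(11,20) + gcd(3,16) = 21+1+1+1 = 24.
Pick's theorem gives I = A − B/2 + 1 = 100 − 24/2 + 1 = 89.

89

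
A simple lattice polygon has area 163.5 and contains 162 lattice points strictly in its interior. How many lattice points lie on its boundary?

Pick's theorem gives A = I + B/2 − 1, so B = 2(A − I + 1) = 2(163.5 − 162 + 1) = 5.

5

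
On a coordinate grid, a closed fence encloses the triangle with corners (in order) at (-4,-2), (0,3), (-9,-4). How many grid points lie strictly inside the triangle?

8

The shoelace formula gives twice the area as |[(-4)·3 − 0·(-2)] + [0·(-4) − (-9)·3] + [(-9)·(-2) − (-4)·(-4)]| = 17, so the area is 8.5.
Summing gcd(|Δx|,|Δy|) over the edges gives the boundary count: gcd(4,5) + gcd(9,7) + gcd(5,2) = 1+1+1 = 3.
Pick's theorem gives I = A − B/2 + 1 = 8.5 − 3/2 + 1 = 8.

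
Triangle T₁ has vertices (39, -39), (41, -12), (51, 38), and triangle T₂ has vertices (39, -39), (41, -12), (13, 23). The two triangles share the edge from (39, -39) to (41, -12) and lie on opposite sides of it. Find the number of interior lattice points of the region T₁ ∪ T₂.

The union is the simple quadrilateral with vertices (39, -39), (51, 38), (41, -12), (13, 23) in order.
By the shoelace formula, twice the signed area is |(39·38 − 51·(-39)) + (51·(-12) − 41·38) + (41·23 − 13·(-12)) + (13·(-39) − 39·23)| = 996, so the area is 498.
Summing gcd(|Δx|,|Δy|) over the edges gives the boundary count: gcd(12,77) + gcd(10,50) + gcd(28,35) + gcd(26,62) = 1+10+7+2 = 20.
By Pick's theorem I = A − B/2 + 1 = 498 − 20/2 + 1 = 489.

489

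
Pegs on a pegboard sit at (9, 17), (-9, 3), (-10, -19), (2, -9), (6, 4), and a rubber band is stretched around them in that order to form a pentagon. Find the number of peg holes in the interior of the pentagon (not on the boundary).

316

The shoelace formula gives twice the area as |[9·3 − (-9)·17] + [(-9)·(-19) − (-10)·3] + [(-10)·(-9) − 2·(-19)] + [2·4 − 6·(-9)] + [6·17 − 9·4]| = 637, so the area is 637/2.
Summing gcd(|Δx|,|Δy|) over the edges gives the boundary count: gcd(18,14) + gcd(1,22) + gcd(12,10) + gcd(4,13) + gcd(3,13) = 2+1+2+1+1 = 7.
Pick's theorem gives I = A − B/2 + 1 = 637/2 − 7/2 + 1 = 316.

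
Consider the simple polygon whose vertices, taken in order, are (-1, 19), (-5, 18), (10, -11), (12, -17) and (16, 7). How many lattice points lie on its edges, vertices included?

Summing gcd(|Δx|,|Δy|) over the edges gives the boundary count: gcd(4,1) + gcd(15,29) + gcd(2,6) + gcd(4,24) + gcd(17,12) = 1+1+2+4+1 = 9.

9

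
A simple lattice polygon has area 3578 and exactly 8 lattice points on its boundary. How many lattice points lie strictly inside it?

From Pick's theorem, I = A − B/2 + 1 = 3578 − 8/2 + 1 = 3575.

3575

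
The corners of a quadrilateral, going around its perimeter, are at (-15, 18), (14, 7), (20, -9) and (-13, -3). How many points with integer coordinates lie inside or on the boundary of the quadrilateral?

544

By the shoelace formula, twice the signed area is |[(-15)·7 − 14·18] + [14·(-9) − 20·7] + [20·(-3) − (-13)·(-9)] + [(-13)·18 − (-15)·(-3)]| = 1079, so the area is 1079/2.
The number of boundary lattice points is Σ gcd(|Δx|,|Δy|) = gcd(29,11) + gcd(6,16) + gcd(33,6) + gcd(2,21) = 1+2+3+1 = 7.
Pick's theorem gives I = A − B/2 + 1 = 1079/2 − 7/2 + 1 = 537, so the closed region contains I + B = 537 + 7 = 544 lattice points.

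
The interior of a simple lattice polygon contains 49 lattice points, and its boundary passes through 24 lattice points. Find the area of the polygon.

60

Pick's theorem states A = I + B/2 − 1, so A = 49 + 24/2 − 1 = 60.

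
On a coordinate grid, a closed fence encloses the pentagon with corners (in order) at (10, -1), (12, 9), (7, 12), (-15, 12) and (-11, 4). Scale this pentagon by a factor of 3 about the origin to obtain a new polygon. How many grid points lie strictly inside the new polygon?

The shoelace formula gives twice the area as |[10·9 − 12·(-1)] + [12·12 − 7·9] + [7·12 − (-15)·12] + [(-15)·4 − (-11)·12] + [(-11)·(-1) − 10·4]| = 490, so the area is 245.
Summing gcd(|Δx|,|Δy|) over the edges gives the boundary count: gcd(2,10) + gcd(5,3) + gcd(22,0) + gcd(4,8) + gcd(21,5) = 2+1+22+4+1 = 30.
Scaling by 3 multiplies the area by 3² = 9 (so the new area is 2205) and multiplies the boundary lattice-point count by 3, giving 90.
By Pick's theorem, the interior count of the dilated polygon is 2205 − 90/2 + 1 = 2161.

2161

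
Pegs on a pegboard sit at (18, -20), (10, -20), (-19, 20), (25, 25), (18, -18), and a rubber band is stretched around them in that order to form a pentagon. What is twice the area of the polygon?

Using the shoelace formula, 2A = |[18·(-20) − 10·(-20)] + [10·20 − (-19)·(-20)] + [(-19)·25 − 25·20] + [25·(-18) − 18·25] + [18·(-20) − 18·(-18)]| = 2251, so the area is 1125.5.

2251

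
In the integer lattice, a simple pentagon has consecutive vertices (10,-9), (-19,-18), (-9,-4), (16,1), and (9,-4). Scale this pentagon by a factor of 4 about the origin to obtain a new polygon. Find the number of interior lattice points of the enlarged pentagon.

Using the shoelace formula, 2A = |[10·(-18) − (-19)·(-9)] + [(-19)·(-4) − (-9)·(-18)] + [(-9)·1 − 16·(-4)] + [16·(-4) − 9·1] + [9·(-9) − 10·(-4)]| = 496, so the area is 248.
Summing gcd(|Δx|,|Δy|) over the edges gives the boundary count: gcd(29,9) + gcd(10,14) + gcd(25,5) + gcd(7,5) + gcd(1,5) = 1+2+5+1+1 = 10.
Scaling by 4 multiplies the area by 4² = 16 (so the new area is 3968) and multiplies the boundary lattice-point count by 4, giving 40.
By Pick's theorem, the interior count of the dilated polygon is 3968 − 40/2 + 1 = 3949.

3949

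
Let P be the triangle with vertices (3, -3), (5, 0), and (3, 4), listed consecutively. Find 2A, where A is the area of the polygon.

14

The shoelace formula gives twice the area as |(3·0 − 5·(-3)) + (5·4 − 3·0) + (3·(-3) − 3·4)| = 14, so the area is 7.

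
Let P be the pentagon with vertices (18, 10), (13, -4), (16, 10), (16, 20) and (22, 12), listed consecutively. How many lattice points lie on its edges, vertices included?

The number of boundary lattice points is Σ gcd(|Δx|,|Δy|) = gcd(5,14) + gcd(3,14) + gcd(0,10) + gcd(6,8) + gcd(4,2) = 1+1+10+2+2 = 16.

16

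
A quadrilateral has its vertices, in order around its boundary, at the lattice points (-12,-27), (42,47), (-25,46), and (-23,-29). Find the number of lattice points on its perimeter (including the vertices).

5

The number of boundary lattice points is Σ gcd(|Δx|,|Δy|) = gcd(54,74) + gcd(67,1) + gcd(2,75) + gcd(11,2) = 2+1+1+1 = 5.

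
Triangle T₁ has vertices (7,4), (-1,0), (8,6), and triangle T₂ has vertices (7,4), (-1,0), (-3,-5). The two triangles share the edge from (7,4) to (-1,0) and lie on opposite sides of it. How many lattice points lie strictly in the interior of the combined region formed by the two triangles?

The union is the simple quadrilateral with vertices (7,4), (8,6), (-1,0), (-3,-5) in order.
Using the shoelace formula, 2A = |(7·6 − 8·4) + (8·0 − (-1)·6) + ((-1)·(-5) − (-3)·0) + ((-3)·4 − 7·(-5))| = 44, so the area is 22.
Summing gcd(|Δx|,|Δy|) over the edges gives the boundary count: gcd(1,2) + gcd(9,6) + gcd(2,5) + gcd(10,9) = 1+3+1+1 = 6.
By Pick's theorem I = A − B/2 + 1 = 22 − 6/2 + 1 = 20.

20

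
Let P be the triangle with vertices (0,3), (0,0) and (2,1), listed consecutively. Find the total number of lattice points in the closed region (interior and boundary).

By the shoelace formula, twice the signed area is |[0·0 − 0·3] + [0·1 − 2·0] + [2·3 − 0·1]| = 6, so the area is 3.
Along each edge there are gcd(|Δx|,|Δy|)+1 lattice points, so counting each shared vertex once the boundary has gcd(0,3) + gcd(2,1) + gcd(2,2) = 3+1+2 = 6.
Pick's theorem gives I = A − B/2 + 1 = 3 − 6/2 + 1 = 1, so the closed region contains I + B = 1 + 6 = 7 lattice points.

7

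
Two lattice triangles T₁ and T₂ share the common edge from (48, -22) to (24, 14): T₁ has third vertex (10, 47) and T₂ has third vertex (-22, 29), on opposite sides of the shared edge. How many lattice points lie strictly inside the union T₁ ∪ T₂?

The union is the simple quadrilateral with vertices (48, -22), (10, 47), (24, 14), (-22, 29) in order.
The shoelace formula gives twice the area as |[48·47 − 10·(-22)] + [10·14 − 24·47] + [24·29 − (-22)·14] + [(-22)·(-22) − 48·29]| = 1584, so the area is 792.
Along each edge there are gcd(|Δx|,|Δy|)+1 lattice points, so counting each shared vertex once the boundary has gcd(38,69) + gcd(14,33) + gcd(46,15) + gcd(70,51) = 1+1+1+1 = 4.
By Pick's theorem I = A − B/2 + 1 = 792 − 4/2 + 1 = 791.

791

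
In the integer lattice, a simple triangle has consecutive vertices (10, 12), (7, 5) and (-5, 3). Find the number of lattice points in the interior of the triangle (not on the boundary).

By the shoelace formula, twice the signed area is |[10·5 − 7·12] + [7·3 − (-5)·5] + [(-5)·12 − 10·3]| = 78, so the area is 39.
Summing gcd(|Δx|,|Δy|) over the edges gives the boundary count: gcd(3,7) + gcd(12,2) + gcd(15,9) = 1+2+3 = 6.
By Pick's theorem A = I + B/2 − 1, so I = 39 − 6/2 + 1 = 37.

37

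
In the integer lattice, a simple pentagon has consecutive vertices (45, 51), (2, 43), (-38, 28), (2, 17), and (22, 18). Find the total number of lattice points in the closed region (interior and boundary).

By the shoelace formula, twice the signed area is |[45·43 − 2·51] + [2·28 − (-38)·43] + [(-38)·17 − 2·28] + [2·18 − 22·17] + [22·51 − 45·18]| = 2795, so the area is 1397.5.
Along each edge there are gcd(|Δx|,|Δy|)+1 lattice points, so counting each shared vertex once the boundary has gcd(43,8) + gcd(40,15) + gcd(40,11) + gcd(20,1) + gcd(23,33) = 1+5+1+1+1 = 9.
Pick's theorem gives I = A − B/2 + 1 = 1397.5 − 9/2 + 1 = 1394, so the closed region contains I + B = 1394 + 9 = 1403 lattice points.

1403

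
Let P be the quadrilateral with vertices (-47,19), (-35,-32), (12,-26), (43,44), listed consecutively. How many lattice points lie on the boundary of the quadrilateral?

10

Summing gcd(|Δx|,|Δy|) over the edges gives the boundary count: gcd(12,51) + gcd(47,6) + gcd(31,70) + gcd(90,25) = 3+1+1+5 = 10.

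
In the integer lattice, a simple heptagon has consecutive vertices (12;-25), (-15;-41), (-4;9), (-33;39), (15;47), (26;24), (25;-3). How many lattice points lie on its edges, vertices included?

Along each edge there are gcd(|Δx|,|Δy|)+1 lattice points, so counting each shared vertex once the boundary has gcd(27,16) + gcd(11,50) + gcd(29,30) + gcd(48,8) + gcd(11,23) + gcd(1,27) + gcd(13,22) = 1+1+1+8+1+1+1 = 14.

14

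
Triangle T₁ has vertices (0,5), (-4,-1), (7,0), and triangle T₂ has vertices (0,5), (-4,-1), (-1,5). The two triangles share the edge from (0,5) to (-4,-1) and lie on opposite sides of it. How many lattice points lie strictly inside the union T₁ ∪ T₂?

32

The union is the simple quadrilateral with vertices (0,5), (7,0), (-4,-1), (-1,5) in order.
Using the shoelace formula, 2A = |[0·0 − 7·5] + [7·(-1) − (-4)·0] + [(-4)·5 − (-1)·(-1)] + [(-1)·5 − 0·5]| = 68, so the area is 34.
The number of boundary lattice points is Σ gcd(|Δx|,|Δy|) = gcd(7,5) + gcd(11,1) + gcd(3,6) + gcd(1,0) = 1+1+3+1 = 6.
By Pick's theorem I = A − B/2 + 1 = 34 − 6/2 + 1 = 32.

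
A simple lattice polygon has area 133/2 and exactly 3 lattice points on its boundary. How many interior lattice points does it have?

66

From Pick's theorem, I = A − B/2 + 1 = 133/2 − 3/2 + 1 = 66.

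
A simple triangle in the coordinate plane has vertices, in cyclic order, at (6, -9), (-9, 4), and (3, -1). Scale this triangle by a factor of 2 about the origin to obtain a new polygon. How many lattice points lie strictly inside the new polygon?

The shoelace formula gives twice the area as |(6·4 − (-9)·(-9)) + ((-9)·(-1) − 3·4) + (3·(-9) − 6·(-1))| = 81, so the area is 81/2.
The number of boundary lattice points is Σ gcd(|Δx|,|Δy|) = gcd(15,13) + gcd(12,5) + gcd(3,8) = 1+1+1 = 3.
Scaling by 2 multiplies the area by 2² = 4 (so the new area is 162) and multiplies the boundary lattice-point count by 2, giving 6.
By Pick's theorem, the interior count of the dilated polygon is 162 − 6/2 + 1 = 160.

160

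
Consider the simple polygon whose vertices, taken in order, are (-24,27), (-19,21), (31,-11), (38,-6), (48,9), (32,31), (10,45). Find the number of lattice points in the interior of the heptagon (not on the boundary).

2048

Using the shoelace formula, 2A = |[(-24)·21 − (-19)·27] + [(-19)·(-11) − 31·21] + [31·(-6) − 38·(-11)] + [38·9 − 48·(-6)] + [48·31 − 32·9] + [32·45 − 10·31] + [10·27 − (-24)·45]| = 4109, so the area is 4109/2.
Along each edge there are gcd(|Δx|,|Δy|)+1 lattice points, so counting each shared vertex once the boundary has gcd(5,6) + gcd(50,32) + gcd(7,5) + gcd(10,15) + gcd(16,22) + gcd(22,14) + gcd(34,18) = 1+2+1+5+2+2+2 = 15.
By Pick's theorem A = I + B/2 − 1, so I = 4109/2 − 15/2 + 1 = 2048.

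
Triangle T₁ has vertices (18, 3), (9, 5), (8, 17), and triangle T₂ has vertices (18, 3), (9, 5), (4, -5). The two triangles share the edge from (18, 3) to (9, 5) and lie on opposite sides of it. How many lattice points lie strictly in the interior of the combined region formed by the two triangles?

The union is the simple quadrilateral with vertices (18, 3), (8, 17), (9, 5), (4, -5) in order.
The shoelace formula gives twice the area as |[18·17 − 8·3] + [8·5 − 9·17] + [9·(-5) − 4·5] + [4·3 − 18·(-5)]| = 206, so the area is 103.
Summing gcd(|Δx|,|Δy|) over the edges gives the boundary count: gcd(10,14) + gcd(1,12) + gcd(5,10) + gcd(14,8) = 2+1+5+2 = 10.
By Pick's theorem I = A − B/2 + 1 = 103 − 10/2 + 1 = 99.

99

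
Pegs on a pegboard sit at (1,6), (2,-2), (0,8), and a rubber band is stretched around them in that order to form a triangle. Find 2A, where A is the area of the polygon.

The shoelace formula gives twice the area as |[1·(-2) − 2·6] + [2·8 − 0·(-2)] + [0·6 − 1·8]| = 6, so the area is 3.

6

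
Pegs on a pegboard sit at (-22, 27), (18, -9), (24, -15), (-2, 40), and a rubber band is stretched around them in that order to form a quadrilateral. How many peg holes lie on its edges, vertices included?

Summing gcd(|Δx|,|Δy|) over the edges gives the boundary count: gcd(40,36) + gcd(6,6) + gcd(26,55) + gcd(20,13) = 4+6+1+1 = 12.

12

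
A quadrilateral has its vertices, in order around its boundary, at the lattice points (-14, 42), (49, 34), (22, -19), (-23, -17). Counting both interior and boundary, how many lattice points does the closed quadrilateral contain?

3117

Using the shoelace formula, 2A = |((-14)·34 − 49·42) + (49·(-19) − 22·34) + (22·(-17) − (-23)·(-19)) + ((-23)·42 − (-14)·(-17))| = 6228, so the area is 3114.
Summing gcd(|Δx|,|Δy|) over the edges gives the boundary count: gcd(63,8) + gcd(27,53) + gcd(45,2) + gcd(9,59) = 1+1+1+1 = 4.
Pick's theorem gives I = A − B/2 + 1 = 3114 − 4/2 + 1 = 3113, so the closed region contains I + B = 3113 + 4 = 3117 lattice points.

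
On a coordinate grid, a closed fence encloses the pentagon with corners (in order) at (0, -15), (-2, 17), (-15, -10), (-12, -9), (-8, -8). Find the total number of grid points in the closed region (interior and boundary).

206

The shoelace formula gives twice the area as |[0·17 − (-2)·(-15)] + [(-2)·(-10) − (-15)·17] + [(-15)·(-9) − (-12)·(-10)] + [(-12)·(-8) − (-8)·(-9)] + [(-8)·(-15) − 0·(-8)]| = 404, so the area is 202.
Summing gcd(|Δx|,|Δy|) over the edges gives the boundary count: gcd(2,32) + gcd(13,27) + gcd(3,1) + gcd(4,1) + gcd(8,7) = 2+1+1+1+1 = 6.
Pick's theorem gives I = A − B/2 + 1 = 202 − 6/2 + 1 = 200, so the closed region contains I + B = 200 + 6 = 206 lattice points.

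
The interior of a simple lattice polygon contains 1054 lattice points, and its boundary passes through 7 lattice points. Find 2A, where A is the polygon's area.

By Pick's theorem, A = I + B/2 − 1 = 1054 + 7/2 − 1 = 2113/2.
Hence 2A = 2113.

2113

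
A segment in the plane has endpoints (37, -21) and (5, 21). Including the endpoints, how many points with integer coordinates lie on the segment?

The number of lattice points on a segment between lattice points is gcd(|Δx|,|Δy|) + 1 = gcd(32,42) + 1 = 2 + 1 = 3.

3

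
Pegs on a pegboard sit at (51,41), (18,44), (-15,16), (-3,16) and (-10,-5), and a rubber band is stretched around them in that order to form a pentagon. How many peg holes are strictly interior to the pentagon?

Using the shoelace formula, 2A = |[51·44 − 18·41] + [18·16 − (-15)·44] + [(-15)·16 − (-3)·16] + [(-3)·(-5) − (-10)·16] + [(-10)·41 − 51·(-5)]| = 2282, so the area is 1141.
Summing gcd(|Δx|,|Δy|) over the edges gives the boundary count: gcd(33,3) + gcd(33,28) + gcd(12,0) + gcd(7,21) + gcd(61,46) = 3+1+12+7+1 = 24.
Pick's theorem gives I = A − B/2 + 1 = 1141 − 24/2 + 1 = 1130.

1130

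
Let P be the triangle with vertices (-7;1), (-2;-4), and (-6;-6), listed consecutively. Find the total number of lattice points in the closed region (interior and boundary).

20

Using the shoelace formula, 2A = |[(-7)·(-4) − (-2)·1] + [(-2)·(-6) − (-6)·(-4)] + [(-6)·1 − (-7)·(-6)]| = 30, so the area is 15.
Summing gcd(|Δx|,|Δy|) over the edges gives the boundary count: gcd(5,5) + gcd(4,2) + gcd(1,7) = 5+2+1 = 8.
Pick's theorem gives I = A − B/2 + 1 = 15 − 8/2 + 1 = 12, so the closed region contains I + B = 12 + 8 = 20 lattice points.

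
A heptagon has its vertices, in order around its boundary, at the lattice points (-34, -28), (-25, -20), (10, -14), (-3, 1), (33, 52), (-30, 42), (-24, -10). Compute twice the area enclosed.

The shoelace formula gives twice the area as |[(-34)·(-20) − (-25)·(-28)] + [(-25)·(-14) − 10·(-20)] + [10·1 − (-3)·(-14)] + [(-3)·52 − 33·1] + [33·42 − (-30)·52] + [(-30)·(-10) − (-24)·42] + [(-24)·(-28) − (-34)·(-10)]| = 4895, so the area is 4895/2.

4895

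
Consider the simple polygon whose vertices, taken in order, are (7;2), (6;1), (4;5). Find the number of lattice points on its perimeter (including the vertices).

6

Summing gcd(|Δx|,|Δy|) over the edges gives the boundary count: gcd(1,1) + gcd(2,4) + gcd(3,3) = 1+2+3 = 6.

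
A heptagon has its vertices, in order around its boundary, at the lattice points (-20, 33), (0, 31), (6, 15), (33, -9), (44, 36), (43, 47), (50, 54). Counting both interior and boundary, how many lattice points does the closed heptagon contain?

1738

By the shoelace formula, twice the signed area is |((-20)·31 − 0·33) + (0·15 − 6·31) + (6·(-9) − 33·15) + (33·36 − 44·(-9)) + (44·47 − 43·36) + (43·54 − 50·47) + (50·33 − (-20)·54)| = 3451, so the area is 1725.5.
Summing gcd(|Δx|,|Δy|) over the edges gives the boundary count: gcd(20,2) + gcd(6,16) + gcd(27,24) + gcd(11,45) + gcd(1,11) + gcd(7,7) + gcd(70,21) = 2+2+3+1+1+7+7 = 23.
Pick's theorem gives I = A − B/2 + 1 = 1725.5 − 23/2 + 1 = 1715, so the closed region contains I + B = 1715 + 23 = 1738 lattice points.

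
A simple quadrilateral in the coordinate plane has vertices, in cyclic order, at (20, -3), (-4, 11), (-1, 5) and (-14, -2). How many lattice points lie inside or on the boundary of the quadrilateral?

181

Using the shoelace formula, 2A = |[20·11 − (-4)·(-3)] + [(-4)·5 − (-1)·11] + [(-1)·(-2) − (-14)·5] + [(-14)·(-3) − 20·(-2)]| = 353, so the area is 176.5.
Summing gcd(|Δx|,|Δy|) over the edges gives the boundary count: gcd(24,14) + gcd(3,6) + gcd(13,7) + gcd(34,1) = 2+3+1+1 = 7.
Pick's theorem gives I = A − B/2 + 1 = 176.5 − 7/2 + 1 = 174, so the closed region contains I + B = 174 + 7 = 181 lattice points.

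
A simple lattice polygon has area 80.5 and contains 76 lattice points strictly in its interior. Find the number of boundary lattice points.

11

Pick's theorem gives A = I + B/2 − 1, so B = 2(A − I + 1) = 2(80.5 − 76 + 1) = 11.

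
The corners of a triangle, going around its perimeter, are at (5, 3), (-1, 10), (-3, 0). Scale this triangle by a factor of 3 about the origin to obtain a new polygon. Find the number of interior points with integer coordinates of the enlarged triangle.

328

By the shoelace formula, twice the signed area is |[5·10 − (-1)·3] + [(-1)·0 − (-3)·10] + [(-3)·3 − 5·0]| = 74, so the area is 37.
The number of boundary lattice points is Σ gcd(|Δx|,|Δy|) = gcd(6,7) + gcd(2,10) + gcd(8,3) = 1+2+1 = 4.
Scaling by 3 multiplies the area by 3² = 9 (so the new area is 333) and multiplies the boundary lattice-point count by 3, giving 12.
By Pick's theorem, the interior count of the dilated polygon is 333 − 12/2 + 1 = 328.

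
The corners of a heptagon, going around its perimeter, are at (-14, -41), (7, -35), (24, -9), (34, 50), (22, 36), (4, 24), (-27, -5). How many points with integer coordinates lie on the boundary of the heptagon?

15

The number of boundary lattice points is Σ gcd(|Δx|,|Δy|) = gcd(21,6) + gcd(17,26) + gcd(10,59) + gcd(12,14) + gcd(18,12) + gcd(31,29) + gcd(13,36) = 3+1+1+2+6+1+1 = 15.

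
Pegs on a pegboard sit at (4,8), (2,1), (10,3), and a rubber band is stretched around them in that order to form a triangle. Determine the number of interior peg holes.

25

Using the shoelace formula, 2A = |[4·1 − 2·8] + [2·3 − 10·1] + [10·8 − 4·3]| = 52, so the area is 26.
Summing gcd(|Δx|,|Δy|) over the edges gives the boundary count: gcd(2,7) + gcd(8,2) + gcd(6,5) = 1+2+1 = 4.
By Pick's theorem A = I + B/2 − 1, so I = 26 − 4/2 + 1 = 25.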